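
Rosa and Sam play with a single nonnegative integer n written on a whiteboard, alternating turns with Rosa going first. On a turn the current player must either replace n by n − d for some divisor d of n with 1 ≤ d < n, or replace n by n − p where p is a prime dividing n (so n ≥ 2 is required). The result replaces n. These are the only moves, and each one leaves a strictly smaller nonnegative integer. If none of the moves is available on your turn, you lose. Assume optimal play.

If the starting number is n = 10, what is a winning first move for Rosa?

Move to 9.

Use the standard recursion: the mover loses at a terminal position; elsewhere, the mover wins exactly when some move hands the opponent an L position.
n=0: no move → L
n=1: no move → L
n=2: can move to 0, which is L ⇒ W
n=3: can move to 0, which is L ⇒ W
n=4: moves to 2(W), 3(W); every one is W ⇒ L
n=5: can move to 0, which is L ⇒ W
n=6: can move to 4, which is L ⇒ W
n=7: can move to 0, which is L ⇒ W
n=8: can move to 4, which is L ⇒ W
n=9: moves to 6(W), 8(W); every one is W ⇒ L
n=10: can move to 9, which is L ⇒ W
From 10, the L positions reachable in one move are: 9.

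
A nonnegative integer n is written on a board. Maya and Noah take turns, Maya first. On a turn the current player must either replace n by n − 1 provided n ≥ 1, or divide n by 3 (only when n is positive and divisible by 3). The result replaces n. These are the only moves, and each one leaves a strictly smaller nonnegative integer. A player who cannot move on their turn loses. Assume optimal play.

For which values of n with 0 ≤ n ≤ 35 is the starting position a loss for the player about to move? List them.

0, 2, 4, 7, 9, 11, 13, 15, 17, 19, 22, 24, 26, 28, 30, 32, 34

Build the W/L table. Terminal = L. A non-terminal position is W if it has a move to some L; otherwise it is L.
n=0: no move → L
n=1: can move to 0, which is L ⇒ W
n=2: the only move is to 1(W), a W ⇒ L
n=3: can move to 2, which is L ⇒ W
n=4: the only move is to 3(W), a W ⇒ L
n=5: can move to 4, which is L ⇒ W
n=6: can move to 2, which is L ⇒ W
n=7: the only move is to 6(W), a W ⇒ L
n=8: can move to 7, which is L ⇒ W
n=9: moves to 3(W), 8(W); every one is W ⇒ L
n=10: can move to 9, which is L ⇒ W
n=11: the only move is to 10(W), a W ⇒ L
n=12: can move to 4, which is L ⇒ W
n=13: the only move is to 12(W), a W ⇒ L
n=14: can move to 13, which is L ⇒ W
n=15: moves to 5(W), 14(W); every one is W ⇒ L
n=16: can move to 15, which is L ⇒ W
n=17: the only move is to 16(W), a W ⇒ L
n=18: can move to 17, which is L ⇒ W
n=19: the only move is to 18(W), a W ⇒ L
n=20: can move to 19, which is L ⇒ W
n=21: can move to 7, which is L ⇒ W
n=22: the only move is to 21(W), a W ⇒ L
n=23: can move to 22, which is L ⇒ W
n=24: moves to 8(W), 23(W); every one is W ⇒ L
n=25: can move to 24, which is L ⇒ W
n=26: the only move is to 25(W), a W ⇒ L
n=27: can move to 9, which is L ⇒ W
n=28: the only move is to 27(W), a W ⇒ L
n=29: can move to 28, which is L ⇒ W
n=30: moves to 10(W), 29(W); every one is W ⇒ L
n=31: can move to 30, which is L ⇒ W
n=32: the only move is to 31(W), a W ⇒ L
n=33: can move to 11, which is L ⇒ W
n=34: the only move is to 33(W), a W ⇒ L
n=35: can move to 34, which is L ⇒ W
The losing starting values of n are exactly the entries labelled L in this table (17 of them).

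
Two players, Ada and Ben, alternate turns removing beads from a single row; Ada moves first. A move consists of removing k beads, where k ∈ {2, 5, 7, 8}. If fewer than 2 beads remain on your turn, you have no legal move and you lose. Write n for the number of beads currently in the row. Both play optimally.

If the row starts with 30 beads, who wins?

Compute win/loss labels from the base case upward. A position with no move is L. Any other position is W if it can reach an L in one move, else L.
n=0: no move → L
n=1: no move → L
n=2: W (go to 0, an L position)
n=3: W (go to 1, an L position)
n=4: L (sole option 2(W) is W)
n=5: W (go to 0, an L position)
n=6: W (go to 4, an L position)
n=7: W (go to 0, an L position)
n=8: W (go to 1, an L position)
n=9: W (go to 4, an L position)
n=10: L (options 8(W), 5(W), 3(W), 2(W) are all W)
n=11: W (go to 4, an L position)
n=12: W (go to 10, an L position)
n=13: L (options 11(W), 8(W), 6(W), 5(W) are all W)
n=14: L (options 12(W), 9(W), 7(W), 6(W) are all W)
n=15: W (go to 13, an L position)
n=16: W (go to 14, an L position)
n=17: W (go to 10, an L position)
n=18: W (go to 13, an L position)
n=19: W (go to 14, an L position)
n=20: W (go to 13, an L position)
n=21: W (go to 14, an L position)
n=22: W (go to 14, an L position)
n=23: L (options 21(W), 18(W), 16(W), 15(W) are all W)
n=24: L (options 22(W), 19(W), 17(W), 16(W) are all W)
n=25: W (go to 23, an L position)
n=26: W (go to 24, an L position)
n=27: L (options 25(W), 22(W), 20(W), 19(W) are all W)
n=28: W (go to 23, an L position)
n=29: W (go to 27, an L position)
n=30: W (go to 23, an L position)
The starting position 30 is W: Ada should remove 7, leaving 23, handing over an L position.

Ada wins.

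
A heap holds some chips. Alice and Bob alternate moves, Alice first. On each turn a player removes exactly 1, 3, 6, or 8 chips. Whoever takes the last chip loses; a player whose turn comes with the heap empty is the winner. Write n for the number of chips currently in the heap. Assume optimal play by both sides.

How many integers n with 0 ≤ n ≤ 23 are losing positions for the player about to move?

Compute win/loss labels from the base case upward. A position with no move is W. Any other position is W if it can reach an L in one move, else L.
n=0: no move; the opponent has just taken the last chip and therefore loses → W
n=1: the only move is to 0(W), a W ⇒ L
n=2: can move to 1, which is L ⇒ W
n=3: moves to 2(W), 0(W); every one is W ⇒ L
n=4: can move to 3, which is L ⇒ W
n=5: moves to 4(W), 2(W); every one is W ⇒ L
n=6: can move to 5, which is L ⇒ W
n=7: can move to 1, which is L ⇒ W
n=8: can move to 5, which is L ⇒ W
n=9: can move to 3, which is L ⇒ W
n=10: moves to 9(W), 7(W), 4(W), 2(W); every one is W ⇒ L
n=11: can move to 10, which is L ⇒ W
n=12: moves to 11(W), 9(W), 6(W), 4(W); every one is W ⇒ L
n=13: can move to 12, which is L ⇒ W
n=14: moves to 13(W), 11(W), 8(W), 6(W); every one is W ⇒ L
n=15: can move to 14, which is L ⇒ W
n=16: can move to 10, which is L ⇒ W
n=17: can move to 14, which is L ⇒ W
n=18: can move to 12, which is L ⇒ W
n=19: moves to 18(W), 16(W), 13(W), 11(W); every one is W ⇒ L
n=20: can move to 19, which is L ⇒ W
n=21: moves to 20(W), 18(W), 15(W), 13(W); every one is W ⇒ L
n=22: can move to 21, which is L ⇒ W
n=23: moves to 22(W), 20(W), 17(W), 15(W); every one is W ⇒ L
L entries with 0 ≤ n ≤ 23: n = 1, 3, 5, 10, 12, 14, 19, 21, 23; that makes 9.

9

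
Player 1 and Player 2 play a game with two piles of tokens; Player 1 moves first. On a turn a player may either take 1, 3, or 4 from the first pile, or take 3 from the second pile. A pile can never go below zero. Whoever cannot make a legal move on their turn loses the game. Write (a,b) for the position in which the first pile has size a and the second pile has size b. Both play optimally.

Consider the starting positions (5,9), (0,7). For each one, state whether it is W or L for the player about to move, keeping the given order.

Use the standard recursion: the mover loses at a terminal position; elsewhere, the mover wins exactly when some move hands the opponent an L position.
No move ever increases a pile, so every position that can arise here has a ≤ 5 and b ≤ 9; it is enough to label the cells with 0 ≤ a ≤ 5 and 0 ≤ b ≤ 9.
Every move lowers a or b (never raises either), so fill the grid row by row in increasing a, and left to right within a row: each cell's successors are then already labelled.
      b=0  b=1  b=2  b=3  b=4  b=5  b=6  b=7  b=8  b=9
a=0:    L    L    L    W    W    W    L    L    L    W
a=1:    W    W    W    L    L    L    W    W    W    L
a=2:    L    L    L    W    W    W    L    L    L    W
a=3:    W    W    W    L    L    L    W    W    W    L
a=4:    W    W    W    W    W    W    W    W    W    W
a=5:    W    W    W    W    W    W    W    W    W    W
Cells with no legal move (terminal, hence L): (0,0), (0,1), (0,2).
The remaining L cells, each justified by listing all of its moves:
(0,6): L (sole option (0,3)(W) is W)
(0,7): L (sole option (0,4)(W) is W)
(0,8): L (sole option (0,5)(W) is W)
(1,3): L (options (0,3)(W), (1,0)(W) are all W)
(1,4): L (options (0,4)(W), (1,1)(W) are all W)
(1,5): L (options (0,5)(W), (1,2)(W) are all W)
(1,9): L (options (0,9)(W), (1,6)(W) are all W)
(2,0): L (sole option (1,0)(W) is W)
(2,1): L (sole option (1,1)(W) is W)
(2,2): L (sole option (1,2)(W) is W)
(2,6): L (options (1,6)(W), (2,3)(W) are all W)
(2,7): L (options (1,7)(W), (2,4)(W) are all W)
(2,8): L (options (1,8)(W), (2,5)(W) are all W)
(3,3): L (options (2,3)(W), (0,3)(W), (3,0)(W) are all W)
(3,4): L (options (2,4)(W), (0,4)(W), (3,1)(W) are all W)
(3,5): L (options (2,5)(W), (0,5)(W), (3,2)(W) are all W)
(3,9): L (options (2,9)(W), (0,9)(W), (3,6)(W) are all W)
Every other cell has at least one move into one of the L cells above, so it is W.
(5,9): the move to (1,9) reaches an L cell, so W
(0,7): one of the L cells justified above, so L

(5,9): W, (0,7): L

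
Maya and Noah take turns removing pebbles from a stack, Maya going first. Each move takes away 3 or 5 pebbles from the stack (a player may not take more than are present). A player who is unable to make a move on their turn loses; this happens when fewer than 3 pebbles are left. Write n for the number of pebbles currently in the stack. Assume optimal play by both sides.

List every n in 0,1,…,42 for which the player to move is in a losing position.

0, 1, 2, 8, 9, 10, 16, 17, 18, 24, 25, 26, 32, 33, 34, 40, 41, 42

Positions with no move are L. A position that does have a move is losing for the player to move precisely when every available move leads to a winning position for the opponent. Fill in the labels:
n=0: no move → L
n=1: no move → L
n=2: no move → L
n=3: W (go to 0, an L position)
n=4: W (go to 1, an L position)
n=5: W (go to 2, an L position)
n=6: W (go to 1, an L position)
n=7: W (go to 2, an L position)
n=8: L (options 5(W), 3(W) are all W)
n=9: L (options 6(W), 4(W) are all W)
n=10: L (options 7(W), 5(W) are all W)
n=11: W (go to 8, an L position)
n=12: W (go to 9, an L position)
n=13: W (go to 10, an L position)
n=14: W (go to 9, an L position)
n=15: W (go to 10, an L position)
n=16: L (options 13(W), 11(W) are all W)
n=17: L (options 14(W), 12(W) are all W)
n=18: L (options 15(W), 13(W) are all W)
n=19: W (go to 16, an L position)
n=20: W (go to 17, an L position)
n=21: W (go to 18, an L position)
n=22: W (go to 17, an L position)
n=23: W (go to 18, an L position)
n=24: L (options 21(W), 19(W) are all W)
n=25: L (options 22(W), 20(W) are all W)
n=26: L (options 23(W), 21(W) are all W)
n=27: W (go to 24, an L position)
n=28: W (go to 25, an L position)
n=29: W (go to 26, an L position)
n=30: W (go to 25, an L position)
n=31: W (go to 26, an L position)
n=32: L (options 29(W), 27(W) are all W)
n=33: L (options 30(W), 28(W) are all W)
n=34: L (options 31(W), 29(W) are all W)
n=35: W (go to 32, an L position)
n=36: W (go to 33, an L position)
n=37: W (go to 34, an L position)
n=38: W (go to 33, an L position)
n=39: W (go to 34, an L position)
n=40: L (options 37(W), 35(W) are all W)
n=41: L (options 38(W), 36(W) are all W)
n=42: L (options 39(W), 37(W) are all W)
The losing starting values of n are exactly the entries labelled L in this table (18 of them).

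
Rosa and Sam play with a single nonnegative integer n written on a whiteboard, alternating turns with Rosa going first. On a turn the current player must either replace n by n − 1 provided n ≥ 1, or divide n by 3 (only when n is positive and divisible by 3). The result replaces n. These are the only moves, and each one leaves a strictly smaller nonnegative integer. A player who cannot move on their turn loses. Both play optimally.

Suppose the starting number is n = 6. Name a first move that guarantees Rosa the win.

Label each position W (a win for the player to move) or L (a loss). A position with no legal move is L; any other position is W exactly when some move reaches an L, and L when every move reaches a W.
n=0: no move → L
n=1: W (go to 0, an L position)
n=2: L (sole option 1(W) is W)
n=3: W (go to 2, an L position)
n=4: L (sole option 3(W) is W)
n=5: W (go to 4, an L position)
n=6: W (go to 2, an L position)
From 6, the L positions reachable in one move are: 2.

Move to 2.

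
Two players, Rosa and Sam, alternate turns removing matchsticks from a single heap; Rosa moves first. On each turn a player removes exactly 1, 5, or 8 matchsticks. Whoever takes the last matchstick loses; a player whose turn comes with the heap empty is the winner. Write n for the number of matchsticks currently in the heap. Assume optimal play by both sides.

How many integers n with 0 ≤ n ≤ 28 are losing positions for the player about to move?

9

Classify positions by backward induction: terminal positions (no move available) are W. From any other position, the mover wins iff some move reaches an L.
n=0: no move; the opponent has just taken the last matchstick and therefore loses → W
n=1: L (sole option 0(W) is W)
n=2: W (go to 1, an L position)
n=3: L (sole option 2(W) is W)
n=4: W (go to 3, an L position)
n=5: L (options 4(W), 0(W) are all W)
n=6: W (go to 5, an L position)
n=7: L (options 6(W), 2(W) are all W)
n=8: W (go to 7, an L position)
n=9: W (go to 1, an L position)
n=10: W (go to 5, an L position)
n=11: W (go to 3, an L position)
n=12: W (go to 7, an L position)
n=13: W (go to 5, an L position)
n=14: L (options 13(W), 9(W), 6(W) are all W)
n=15: W (go to 14, an L position)
n=16: L (options 15(W), 11(W), 8(W) are all W)
n=17: W (go to 16, an L position)
n=18: L (options 17(W), 13(W), 10(W) are all W)
n=19: W (go to 18, an L position)
n=20: L (options 19(W), 15(W), 12(W) are all W)
n=21: W (go to 20, an L position)
n=22: W (go to 14, an L position)
n=23: W (go to 18, an L position)
n=24: W (go to 16, an L position)
n=25: W (go to 20, an L position)
n=26: W (go to 18, an L position)
n=27: L (options 26(W), 22(W), 19(W) are all W)
n=28: W (go to 27, an L position)
L entries with 0 ≤ n ≤ 28: n = 1, 3, 5, 7, 14, 16, 18, 20, 27; that makes 9.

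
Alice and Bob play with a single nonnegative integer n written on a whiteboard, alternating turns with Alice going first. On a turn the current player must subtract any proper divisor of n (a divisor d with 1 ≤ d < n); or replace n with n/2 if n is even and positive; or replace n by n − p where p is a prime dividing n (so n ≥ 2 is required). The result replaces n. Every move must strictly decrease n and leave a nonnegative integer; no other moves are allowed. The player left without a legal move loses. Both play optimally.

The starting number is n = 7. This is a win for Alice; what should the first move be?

Positions with no move are L. A position that does have a move is losing for the player to move precisely when every available move leads to a winning position for the opponent. Fill in the labels:
n=0: no move → L
n=1: no move → L
n=2: →0(L), so W
n=3: →0(L), so W
n=4: →2(W), 3(W) — all W, so L
n=5: →0(L), so W
n=6: →4(L), so W
n=7: →0(L), so W
From 7, the L positions reachable in one move are: 0.

Move to 0.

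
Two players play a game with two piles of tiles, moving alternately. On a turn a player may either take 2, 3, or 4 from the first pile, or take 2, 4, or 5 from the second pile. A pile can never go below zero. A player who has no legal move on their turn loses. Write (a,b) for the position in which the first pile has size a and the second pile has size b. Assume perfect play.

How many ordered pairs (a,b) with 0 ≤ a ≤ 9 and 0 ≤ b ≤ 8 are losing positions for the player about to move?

28

Work bottom-up. With no move the player to move loses. Otherwise the position is W if at least one move leads to an L position for the opponent, and L if every move leads to a W.
Every move lowers a or b (never raises either), so fill the grid row by row in increasing a, and left to right within a row: each cell's successors are then already labelled.
      b=0  b=1  b=2  b=3  b=4  b=5  b=6  b=7  b=8
a=0:    L    L    W    W    W    W    W    L    L
a=1:    L    L    W    W    W    W    W    L    L
a=2:    W    W    L    L    W    W    W    W    W
a=3:    W    W    L    L    W    W    W    W    W
a=4:    W    W    W    W    L    L    W    W    W
a=5:    W    W    W    W    L    L    W    W    W
a=6:    L    L    W    W    W    W    W    L    L
a=7:    L    L    W    W    W    W    W    L    L
a=8:    W    W    L    L    W    W    W    W    W
a=9:    W    W    L    L    W    W    W    W    W
Cells with no legal move (terminal, hence L): (0,0), (0,1), (1,0), (1,1).
The remaining L cells, each justified by listing all of its moves:
(0,7): only reaches (0,5)(W), (0,3)(W), (0,2)(W), all W → L
(0,8): only reaches (0,6)(W), (0,4)(W), (0,3)(W), all W → L
(1,7): only reaches (1,5)(W), (1,3)(W), (1,2)(W), all W → L
(1,8): only reaches (1,6)(W), (1,4)(W), (1,3)(W), all W → L
(2,2): only reaches (0,2)(W), (2,0)(W), all W → L
(2,3): only reaches (0,3)(W), (2,1)(W), all W → L
(3,2): only reaches (1,2)(W), (0,2)(W), (3,0)(W), all W → L
(3,3): only reaches (1,3)(W), (0,3)(W), (3,1)(W), all W → L
(4,4): only reaches (2,4)(W), (1,4)(W), (0,4)(W), (4,2)(W), (4,0)(W), all W → L
(4,5): only reaches (2,5)(W), (1,5)(W), (0,5)(W), (4,3)(W), (4,1)(W), (4,0)(W), all W → L
(5,4): only reaches (3,4)(W), (2,4)(W), (1,4)(W), (5,2)(W), (5,0)(W), all W → L
(5,5): only reaches (3,5)(W), (2,5)(W), (1,5)(W), (5,3)(W), (5,1)(W), (5,0)(W), all W → L
(6,0): only reaches (4,0)(W), (3,0)(W), (2,0)(W), all W → L
(6,1): only reaches (4,1)(W), (3,1)(W), (2,1)(W), all W → L
(6,7): only reaches (4,7)(W), (3,7)(W), (2,7)(W), (6,5)(W), (6,3)(W), (6,2)(W), all W → L
(6,8): only reaches (4,8)(W), (3,8)(W), (2,8)(W), (6,6)(W), (6,4)(W), (6,3)(W), all W → L
(7,0): only reaches (5,0)(W), (4,0)(W), (3,0)(W), all W → L
(7,1): only reaches (5,1)(W), (4,1)(W), (3,1)(W), all W → L
(7,7): only reaches (5,7)(W), (4,7)(W), (3,7)(W), (7,5)(W), (7,3)(W), (7,2)(W), all W → L
(7,8): only reaches (5,8)(W), (4,8)(W), (3,8)(W), (7,6)(W), (7,4)(W), (7,3)(W), all W → L
(8,2): only reaches (6,2)(W), (5,2)(W), (4,2)(W), (8,0)(W), all W → L
(8,3): only reaches (6,3)(W), (5,3)(W), (4,3)(W), (8,1)(W), all W → L
(9,2): only reaches (7,2)(W), (6,2)(W), (5,2)(W), (9,0)(W), all W → L
(9,3): only reaches (7,3)(W), (6,3)(W), (5,3)(W), (9,1)(W), all W → L
Every other cell has at least one move into one of the L cells above, so it is W.
L cells per row: a=0: 4, a=1: 4, a=2: 2, a=3: 2, a=4: 2, a=5: 2, a=6: 4, a=7: 4, a=8: 2, a=9: 2; total 28.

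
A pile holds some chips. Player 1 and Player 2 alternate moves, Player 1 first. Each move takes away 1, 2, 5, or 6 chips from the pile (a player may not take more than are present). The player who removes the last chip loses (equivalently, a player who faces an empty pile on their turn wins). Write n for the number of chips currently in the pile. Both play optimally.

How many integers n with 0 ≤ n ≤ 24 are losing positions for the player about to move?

Work bottom-up. With no move the player to move wins. Otherwise the position is W if at least one move leads to an L position for the opponent, and L if every move leads to a W.
n=0: no move; the opponent has just taken the last chip and therefore loses → W
n=1: L (sole option 0(W) is W)
n=2: W (go to 1, an L position)
n=3: W (go to 1, an L position)
n=4: L (options 3(W), 2(W) are all W)
n=5: W (go to 4, an L position)
n=6: W (go to 4, an L position)
n=7: W (go to 1, an L position)
n=8: L (options 7(W), 6(W), 3(W), 2(W) are all W)
n=9: W (go to 8, an L position)
n=10: W (go to 8, an L position)
n=11: L (options 10(W), 9(W), 6(W), 5(W) are all W)
n=12: W (go to 11, an L position)
n=13: W (go to 11, an L position)
n=14: W (go to 8, an L position)
n=15: L (options 14(W), 13(W), 10(W), 9(W) are all W)
n=16: W (go to 15, an L position)
n=17: W (go to 15, an L position)
n=18: L (options 17(W), 16(W), 13(W), 12(W) are all W)
n=19: W (go to 18, an L position)
n=20: W (go to 18, an L position)
n=21: W (go to 15, an L position)
n=22: L (options 21(W), 20(W), 17(W), 16(W) are all W)
n=23: W (go to 22, an L position)
n=24: W (go to 22, an L position)
L entries with 0 ≤ n ≤ 24: n = 1, 4, 8, 11, 15, 18, 22; that makes 7.

7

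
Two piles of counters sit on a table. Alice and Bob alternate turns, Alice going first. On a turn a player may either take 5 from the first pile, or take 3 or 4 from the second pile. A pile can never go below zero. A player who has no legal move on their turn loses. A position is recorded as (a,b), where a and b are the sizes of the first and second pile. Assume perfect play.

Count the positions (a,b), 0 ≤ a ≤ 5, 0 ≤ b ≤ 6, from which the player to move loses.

Classify positions by backward induction: terminal positions (no move available) are L. From any other position, the mover wins iff some move reaches an L.
Every move lowers a or b (never raises either), so fill the grid row by row in increasing a, and left to right within a row: each cell's successors are then already labelled.
      b=0  b=1  b=2  b=3  b=4  b=5  b=6
a=0:    L    L    L    W    W    W    W
a=1:    L    L    L    W    W    W    W
a=2:    L    L    L    W    W    W    W
a=3:    L    L    L    W    W    W    W
a=4:    L    L    L    W    W    W    W
a=5:    W    W    W    L    L    L    W
Cells with no legal move (terminal, hence L): (0,0), (0,1), (0,2), (1,0), (1,1), (1,2), (2,0), (2,1), (2,2), (3,0), (3,1), (3,2), (4,0), (4,1), (4,2).
The remaining L cells, each justified by listing all of its moves:
(5,3): L (options (0,3)(W), (5,0)(W) are all W)
(5,4): L (options (0,4)(W), (5,1)(W), (5,0)(W) are all W)
(5,5): L (options (0,5)(W), (5,2)(W), (5,1)(W) are all W)
Every other cell has at least one move into one of the L cells above, so it is W.
L cells per row: a=0: 3, a=1: 3, a=2: 3, a=3: 3, a=4: 3, a=5: 3; total 18.

18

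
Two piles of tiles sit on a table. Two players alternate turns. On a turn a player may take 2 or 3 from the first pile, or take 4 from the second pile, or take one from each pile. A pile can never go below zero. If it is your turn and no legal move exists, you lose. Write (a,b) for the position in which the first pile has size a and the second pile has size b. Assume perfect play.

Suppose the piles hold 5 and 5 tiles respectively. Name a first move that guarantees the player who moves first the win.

Classify positions by backward induction: terminal positions (no move available) are L. From any other position, the mover wins iff some move reaches an L.
No move ever increases a pile, so every position that can arise here has a ≤ 5 and b ≤ 5; it is enough to label the cells with 0 ≤ a ≤ 5 and 0 ≤ b ≤ 5.
Every move lowers a or b (never raises either), so fill the grid row by row in increasing a, and left to right within a row: each cell's successors are then already labelled.
      b=0  b=1  b=2  b=3  b=4  b=5
a=0:    L    L    L    L    W    W
a=1:    L    W    W    W    W    L
a=2:    W    W    W    W    L    L
a=3:    W    W    W    W    L    W
a=4:    W    L    L    L    W    W
a=5:    L    L    W    W    W    W
Cells with no legal move (terminal, hence L): (0,0), (0,1), (0,2), (0,3), (1,0).
The remaining L cells, each justified by listing all of its moves:
(1,5): moves to (1,1)(W), (0,4)(W); every one is W ⇒ L
(2,4): moves to (0,4)(W), (2,0)(W), (1,3)(W); every one is W ⇒ L
(2,5): moves to (0,5)(W), (2,1)(W), (1,4)(W); every one is W ⇒ L
(3,4): moves to (1,4)(W), (0,4)(W), (3,0)(W), (2,3)(W); every one is W ⇒ L
(4,1): moves to (2,1)(W), (1,1)(W), (3,0)(W); every one is W ⇒ L
(4,2): moves to (2,2)(W), (1,2)(W), (3,1)(W); every one is W ⇒ L
(4,3): moves to (2,3)(W), (1,3)(W), (3,2)(W); every one is W ⇒ L
(5,0): moves to (3,0)(W), (2,0)(W); every one is W ⇒ L
(5,1): moves to (3,1)(W), (2,1)(W), (4,0)(W); every one is W ⇒ L
Every other cell has at least one move into one of the L cells above, so it is W.
From (5,5), the L positions reachable in one move are: (2,5), (5,1). Any move reaching one of these is winning.

Move to (2,5).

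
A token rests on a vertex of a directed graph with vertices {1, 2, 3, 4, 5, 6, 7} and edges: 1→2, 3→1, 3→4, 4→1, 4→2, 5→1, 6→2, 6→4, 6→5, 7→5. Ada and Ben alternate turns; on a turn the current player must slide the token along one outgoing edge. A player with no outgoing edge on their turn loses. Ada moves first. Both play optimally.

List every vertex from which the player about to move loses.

2, 3, 5

Use the standard recursion: the mover loses at a terminal position; elsewhere, the mover wins exactly when some move hands the opponent an L position.
Every edge goes from a vertex to one that appears earlier in the order 2, 1, 4, 5, 6, 7, 3, so processing vertices in that order labels each vertex after all of its successors.
2: no outgoing edge → L
1: →2(L), so W
4: →2(L), so W
5: →1(W) only, which is W, so L
6: →5(L), so W
7: →5(L), so W
3: →4(W), 1(W) — all W, so L
The losing starting vertices are exactly the entries labelled L in this table (3 of them).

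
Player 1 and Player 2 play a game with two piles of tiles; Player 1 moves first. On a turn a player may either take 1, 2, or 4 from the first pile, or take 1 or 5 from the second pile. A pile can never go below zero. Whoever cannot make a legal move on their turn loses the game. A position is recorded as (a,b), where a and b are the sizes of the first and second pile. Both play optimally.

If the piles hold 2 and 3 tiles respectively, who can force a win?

Work bottom-up. With no move the player to move loses. Otherwise the position is W if at least one move leads to an L position for the opponent, and L if every move leads to a W.
No move ever increases a pile, so every position that can arise here has a ≤ 2 and b ≤ 3; it is enough to label the cells with 0 ≤ a ≤ 2 and 0 ≤ b ≤ 3.
Every move lowers a or b (never raises either), so fill the grid row by row in increasing a, and left to right within a row: each cell's successors are then already labelled.
      b=0  b=1  b=2  b=3
a=0:    L    W    L    W
a=1:    W    L    W    L
a=2:    W    W    W    W
Cells with no legal move (terminal, hence L): (0,0).
The remaining L cells, each justified by listing all of its moves:
(0,2): →(0,1)(W) only, which is W, so L
(1,1): →(0,1)(W), (1,0)(W) — all W, so L
(1,3): →(0,3)(W), (1,2)(W) — all W, so L
Every other cell has at least one move into one of the L cells above, so it is W.
From (2,3) Player 1 can move to (1,3), reaching an L position.

Player 1 wins.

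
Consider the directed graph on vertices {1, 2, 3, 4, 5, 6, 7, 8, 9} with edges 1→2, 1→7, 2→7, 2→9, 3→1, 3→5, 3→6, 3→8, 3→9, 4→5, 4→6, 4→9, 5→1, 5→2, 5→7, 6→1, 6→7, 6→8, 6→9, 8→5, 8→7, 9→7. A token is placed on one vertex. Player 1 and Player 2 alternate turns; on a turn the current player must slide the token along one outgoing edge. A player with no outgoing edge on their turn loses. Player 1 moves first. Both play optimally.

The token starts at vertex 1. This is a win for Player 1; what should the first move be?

Move to 7.

Use the standard recursion: the mover loses at a terminal position; elsewhere, the mover wins exactly when some move hands the opponent an L position.
Every edge goes from a vertex to one that appears earlier in the order 7, 9, 2, 1, 5, 8, 6, 4, 3, so processing vertices in that order labels each vertex after all of its successors.
7: no outgoing edge → L
9: reaches L-position 7 → W
2: reaches L-position 7 → W
1: reaches L-position 7 → W
5: reaches L-position 7 → W
8: reaches L-position 7 → W
6: reaches L-position 7 → W
4: only reaches 6(W), 5(W), 9(W), all W → L
3: only reaches 6(W), 8(W), 5(W), 1(W), 9(W), all W → L
From 1, the L positions reachable in one move are: 7.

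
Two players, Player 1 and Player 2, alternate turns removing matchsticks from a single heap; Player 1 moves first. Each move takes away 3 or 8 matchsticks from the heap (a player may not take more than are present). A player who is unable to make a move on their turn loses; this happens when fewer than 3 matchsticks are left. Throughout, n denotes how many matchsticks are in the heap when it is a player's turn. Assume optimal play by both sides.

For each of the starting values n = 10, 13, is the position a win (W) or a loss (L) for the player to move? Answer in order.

10: W, 13: L

Use the standard recursion: the mover loses at a terminal position; elsewhere, the mover wins exactly when some move hands the opponent an L position.
n=0: no move → L
n=1: no move → L
n=2: no move → L
n=3: reaches L-position 0 → W
n=4: reaches L-position 1 → W
n=5: reaches L-position 2 → W
n=6: only reaches 3(W), which is W → L
n=7: only reaches 4(W), which is W → L
n=8: reaches L-position 0 → W
n=9: reaches L-position 6 → W
n=10: reaches L-position 7 → W
n=11: only reaches 8(W), 3(W), all W → L
n=12: only reaches 9(W), 4(W), all W → L
n=13: only reaches 10(W), 5(W), all W → L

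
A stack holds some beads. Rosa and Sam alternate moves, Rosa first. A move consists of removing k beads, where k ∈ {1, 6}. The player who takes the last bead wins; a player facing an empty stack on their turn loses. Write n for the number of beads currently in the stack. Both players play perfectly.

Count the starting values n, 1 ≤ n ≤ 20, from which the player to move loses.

8

Compute win/loss labels from the base case upward. A position with no move is L. Any other position is W if it can reach an L in one move, else L.
n=0: no move → L
n=1: →0(L), so W
n=2: →1(W) only, which is W, so L
n=3: →2(L), so W
n=4: →3(W) only, which is W, so L
n=5: →4(L), so W
n=6: →0(L), so W
n=7: →6(W), 1(W) — all W, so L
n=8: →7(L), so W
n=9: →8(W), 3(W) — all W, so L
n=10: →9(L), so W
n=11: →10(W), 5(W) — all W, so L
n=12: →11(L), so W
n=13: →7(L), so W
n=14: →13(W), 8(W) — all W, so L
n=15: →14(L), so W
n=16: →15(W), 10(W) — all W, so L
n=17: →16(L), so W
n=18: →17(W), 12(W) — all W, so L
n=19: →18(L), so W
n=20: →14(L), so W
L entries with 1 ≤ n ≤ 20 (n=0 is outside the asked range and is not counted): n = 2, 4, 7, 9, 11, 14, 16, 18; that makes 8.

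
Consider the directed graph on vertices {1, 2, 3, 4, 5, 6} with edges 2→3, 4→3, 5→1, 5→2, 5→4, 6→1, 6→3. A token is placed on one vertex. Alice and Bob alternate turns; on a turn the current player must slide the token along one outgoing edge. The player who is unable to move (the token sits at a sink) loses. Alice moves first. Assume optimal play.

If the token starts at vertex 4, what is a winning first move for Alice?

Work bottom-up. With no move the player to move loses. Otherwise the position is W if at least one move leads to an L position for the opponent, and L if every move leads to a W.
Every edge goes from a vertex to one that appears earlier in the order 1, 3, 6, 4, 2, 5, so processing vertices in that order labels each vertex after all of its successors.
1: no outgoing edge → L
3: no outgoing edge → L
6: →3(L), so W
4: →3(L), so W
2: →3(L), so W
5: →1(L), so W
From 4, the L positions reachable in one move are: 3.

Move to 3.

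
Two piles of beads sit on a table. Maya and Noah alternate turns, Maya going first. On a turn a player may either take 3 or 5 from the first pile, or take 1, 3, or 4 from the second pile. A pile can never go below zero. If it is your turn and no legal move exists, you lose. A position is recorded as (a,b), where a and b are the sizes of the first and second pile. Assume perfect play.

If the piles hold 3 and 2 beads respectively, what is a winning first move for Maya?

Build the W/L table. Terminal = L. A non-terminal position is W if it has a move to some L; otherwise it is L.
No move ever increases a pile, so every position that can arise here has a ≤ 3 and b ≤ 2; it is enough to label the cells with 0 ≤ a ≤ 3 and 0 ≤ b ≤ 2.
Every move lowers a or b (never raises either), so fill the grid row by row in increasing a, and left to right within a row: each cell's successors are then already labelled.
      b=0  b=1  b=2
a=0:    L    W    L
a=1:    L    W    L
a=2:    L    W    L
a=3:    W    L    W
Cells with no legal move (terminal, hence L): (0,0), (1,0), (2,0).
The remaining L cells, each justified by listing all of its moves:
(0,2): L (sole option (0,1)(W) is W)
(1,2): L (sole option (1,1)(W) is W)
(2,2): L (sole option (2,1)(W) is W)
(3,1): L (options (0,1)(W), (3,0)(W) are all W)
Every other cell has at least one move into one of the L cells above, so it is W.
From (3,2), the L positions reachable in one move are: (0,2), (3,1). Any move reaching one of these is winning.

Move to (0,2).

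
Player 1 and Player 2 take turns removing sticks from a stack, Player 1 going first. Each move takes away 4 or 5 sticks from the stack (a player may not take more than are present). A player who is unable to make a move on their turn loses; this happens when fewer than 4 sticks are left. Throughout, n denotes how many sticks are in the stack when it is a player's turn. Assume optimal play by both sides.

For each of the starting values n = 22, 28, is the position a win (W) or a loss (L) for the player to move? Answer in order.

22: W, 28: L

Label each position W (a win for the player to move) or L (a loss). A position with no legal move is L; any other position is W exactly when some move reaches an L, and L when every move reaches a W.
n=0: no move → L
n=1: no move → L
n=2: no move → L
n=3: no move → L
n=4: reaches L-position 0 → W
n=5: reaches L-position 1 → W
n=6: reaches L-position 2 → W
n=7: reaches L-position 3 → W
n=8: reaches L-position 3 → W
n=9: only reaches 5(W), 4(W), all W → L
n=10: only reaches 6(W), 5(W), all W → L
n=11: only reaches 7(W), 6(W), all W → L
n=12: only reaches 8(W), 7(W), all W → L
n=13: reaches L-position 9 → W
n=14: reaches L-position 10 → W
n=15: reaches L-position 11 → W
n=16: reaches L-position 12 → W
n=17: reaches L-position 12 → W
n=18: only reaches 14(W), 13(W), all W → L
n=19: only reaches 15(W), 14(W), all W → L
n=20: only reaches 16(W), 15(W), all W → L
n=21: only reaches 17(W), 16(W), all W → L
n=22: reaches L-position 18 → W
n=23: reaches L-position 19 → W
n=24: reaches L-position 20 → W
n=25: reaches L-position 21 → W
n=26: reaches L-position 21 → W
n=27: only reaches 23(W), 22(W), all W → L
n=28: only reaches 24(W), 23(W), all W → L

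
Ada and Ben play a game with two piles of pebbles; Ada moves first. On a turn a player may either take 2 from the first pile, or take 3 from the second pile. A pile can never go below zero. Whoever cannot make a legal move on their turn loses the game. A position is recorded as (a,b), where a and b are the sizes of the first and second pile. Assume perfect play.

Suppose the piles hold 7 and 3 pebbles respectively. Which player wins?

Ben wins.

Compute win/loss labels from the base case upward. A position with no move is L. Any other position is W if it can reach an L in one move, else L.
No move ever increases a pile, so every position that can arise here has a ≤ 7 and b ≤ 3; it is enough to label the cells with 0 ≤ a ≤ 7 and 0 ≤ b ≤ 3.
Every move lowers a or b (never raises either), so fill the grid row by row in increasing a, and left to right within a row: each cell's successors are then already labelled.
      b=0  b=1  b=2  b=3
a=0:    L    L    L    W
a=1:    L    L    L    W
a=2:    W    W    W    L
a=3:    W    W    W    L
a=4:    L    L    L    W
a=5:    L    L    L    W
a=6:    W    W    W    L
a=7:    W    W    W    L
Cells with no legal move (terminal, hence L): (0,0), (0,1), (0,2), (1,0), (1,1), (1,2).
The remaining L cells, each justified by listing all of its moves:
(2,3): only reaches (0,3)(W), (2,0)(W), all W → L
(3,3): only reaches (1,3)(W), (3,0)(W), all W → L
(4,0): only reaches (2,0)(W), which is W → L
(4,1): only reaches (2,1)(W), which is W → L
(4,2): only reaches (2,2)(W), which is W → L
(5,0): only reaches (3,0)(W), which is W → L
(5,1): only reaches (3,1)(W), which is W → L
(5,2): only reaches (3,2)(W), which is W → L
(6,3): only reaches (4,3)(W), (6,0)(W), all W → L
(7,3): only reaches (5,3)(W), (7,0)(W), all W → L
Every other cell has at least one move into one of the L cells above, so it is W.
Every move from (7,3) reaches a W position, so the mover loses.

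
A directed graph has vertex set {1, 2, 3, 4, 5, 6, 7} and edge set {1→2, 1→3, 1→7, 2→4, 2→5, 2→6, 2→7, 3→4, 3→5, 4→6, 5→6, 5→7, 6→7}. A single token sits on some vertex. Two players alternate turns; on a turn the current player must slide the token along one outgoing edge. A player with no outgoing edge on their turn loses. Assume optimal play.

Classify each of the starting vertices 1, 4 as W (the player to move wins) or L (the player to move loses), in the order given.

1: W, 4: L

Classify positions by backward induction: terminal positions (no move available) are L. From any other position, the mover wins iff some move reaches an L.
Every edge goes from a vertex to one that appears earlier in the order 7, 6, 5, 4, 3, 2, 1, so processing vertices in that order labels each vertex after all of its successors.
7: no outgoing edge → L
6: W (go to 7, an L position)
5: W (go to 7, an L position)
4: L (sole option 6(W) is W)
3: W (go to 4, an L position)
2: W (go to 4, an L position)
1: W (go to 7, an L position)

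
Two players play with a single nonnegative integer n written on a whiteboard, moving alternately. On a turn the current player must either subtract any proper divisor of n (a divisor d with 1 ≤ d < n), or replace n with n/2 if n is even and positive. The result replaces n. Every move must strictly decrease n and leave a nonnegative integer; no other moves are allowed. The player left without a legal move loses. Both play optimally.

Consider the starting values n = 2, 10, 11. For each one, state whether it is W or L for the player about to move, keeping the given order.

2: W, 10: W, 11: L

Classify positions by backward induction: terminal positions (no move available) are L. From any other position, the mover wins iff some move reaches an L.
n=0: no move → L
n=1: no move → L
n=2: →1(L), so W
n=3: →2(W) only, which is W, so L
n=4: →3(L), so W
n=5: →4(W) only, which is W, so L
n=6: →3(L), so W
n=7: →6(W) only, which is W, so L
n=8: →7(L), so W
n=9: →6(W), 8(W) — all W, so L
n=10: →5(L), so W
n=11: →10(W) only, which is W, so L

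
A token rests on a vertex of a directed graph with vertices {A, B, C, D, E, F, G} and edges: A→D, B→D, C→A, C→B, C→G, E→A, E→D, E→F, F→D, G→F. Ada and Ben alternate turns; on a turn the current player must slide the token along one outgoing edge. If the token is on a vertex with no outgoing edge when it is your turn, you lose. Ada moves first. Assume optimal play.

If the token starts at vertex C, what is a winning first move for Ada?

Move to G.

Positions with no move are L. A position that does have a move is losing for the player to move precisely when every available move leads to a winning position for the opponent. Fill in the labels:
Every edge goes from a vertex to one that appears earlier in the order D, F, A, G, E, B, C, so processing vertices in that order labels each vertex after all of its successors.
D: no outgoing edge → L
F: W (go to D, an L position)
A: W (go to D, an L position)
G: L (sole option F(W) is W)
E: W (go to D, an L position)
B: W (go to D, an L position)
C: W (go to G, an L position)
From C, the L positions reachable in one move are: G.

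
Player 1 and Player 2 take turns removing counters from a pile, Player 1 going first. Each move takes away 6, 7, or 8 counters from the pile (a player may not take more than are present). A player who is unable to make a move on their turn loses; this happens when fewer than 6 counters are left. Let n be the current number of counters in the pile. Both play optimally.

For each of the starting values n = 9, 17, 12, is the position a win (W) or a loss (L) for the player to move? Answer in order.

Compute win/loss labels from the base case upward. A position with no move is L. Any other position is W if it can reach an L in one move, else L.
n=0: no move → L
n=1: no move → L
n=2: no move → L
n=3: no move → L
n=4: no move → L
n=5: no move → L
n=6: can move to 0, which is L ⇒ W
n=7: can move to 1, which is L ⇒ W
n=8: can move to 2, which is L ⇒ W
n=9: can move to 3, which is L ⇒ W
n=10: can move to 4, which is L ⇒ W
n=11: can move to 5, which is L ⇒ W
n=12: can move to 5, which is L ⇒ W
n=13: can move to 5, which is L ⇒ W
n=14: moves to 8(W), 7(W), 6(W); every one is W ⇒ L
n=15: moves to 9(W), 8(W), 7(W); every one is W ⇒ L
n=16: moves to 10(W), 9(W), 8(W); every one is W ⇒ L
n=17: moves to 11(W), 10(W), 9(W); every one is W ⇒ L

9: W, 17: L, 12: W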